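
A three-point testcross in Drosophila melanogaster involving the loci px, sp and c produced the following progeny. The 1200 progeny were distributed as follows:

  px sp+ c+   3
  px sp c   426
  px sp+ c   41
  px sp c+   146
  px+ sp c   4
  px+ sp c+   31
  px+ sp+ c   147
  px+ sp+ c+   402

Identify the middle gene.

px

The two most frequent reciprocal classes, px+ sp+ c+ and px sp c, are the parental types, so the F1 was px+ sp+ c+ / px sp c.
The two rarest classes, px sp+ c+ and px+ sp c, are the double crossovers. Comparing them with the parentals, only the px allele has switched, so px is the middle locus and the order is sp – px – c.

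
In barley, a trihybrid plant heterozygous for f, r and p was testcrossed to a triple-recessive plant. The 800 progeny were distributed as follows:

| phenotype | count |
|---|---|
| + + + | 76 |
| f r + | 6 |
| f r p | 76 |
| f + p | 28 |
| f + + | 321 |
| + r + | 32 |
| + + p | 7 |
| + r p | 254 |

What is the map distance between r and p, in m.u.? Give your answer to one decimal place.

9.1 m.u.

The two most frequent reciprocal classes, + r p and f + +, are the parental types, so the F1 was + r p / f + +.
The two rarest classes, + + p and f r +, are the double crossovers. Comparing them with the parentals, only the r allele has switched, so r is the middle locus and the order is p – r – f.
Crossovers in the p–r interval produce the single-crossover classes + r + and f + p (32 + 28 = 60) plus the double crossovers (13).
RF(p–r) = (60 + 13) / 800 = 73/800 = 0.0912 → 9.1 m.u.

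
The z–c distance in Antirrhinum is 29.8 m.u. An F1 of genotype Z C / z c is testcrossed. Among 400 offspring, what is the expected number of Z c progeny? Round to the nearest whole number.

A map distance of 29.8 m.u. corresponds to a recombination frequency of 0.298.
The F1 is Z C / z c, so Z c is a recombinant gamete class with expected frequency r/2 = 0.298/2 = 0.1490.
Expected number = 0.1490 × 400 = 59.60 ≈ 60.

60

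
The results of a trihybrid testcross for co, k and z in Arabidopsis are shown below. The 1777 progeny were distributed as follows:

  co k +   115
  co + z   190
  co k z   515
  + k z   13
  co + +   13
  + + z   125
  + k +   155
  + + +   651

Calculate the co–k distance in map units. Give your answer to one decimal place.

The two most frequent reciprocal classes, co k z and + + +, are the parental types, so the F1 was co k z / + + +.
The two rarest classes, + k z and co + +, are the double crossovers. Comparing them with the parentals, only the co allele has switched, so co is the middle locus and the order is k – co – z.
Crossovers in the k–co interval produce the single-crossover classes co + z and + k + (190 + 155 = 345) plus the double crossovers (26).
RF(k–co) = (345 + 26) / 1777 = 371/1777 = 0.2088 → 20.9 map units.

20.9 map units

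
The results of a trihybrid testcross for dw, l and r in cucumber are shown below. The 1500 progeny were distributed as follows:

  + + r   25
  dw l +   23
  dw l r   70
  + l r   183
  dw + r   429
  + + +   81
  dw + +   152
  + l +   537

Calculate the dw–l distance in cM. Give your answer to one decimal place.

13.3 cM

The two most frequent reciprocal classes, + l + and dw + r, are the parental types, so the F1 was + l + / dw + r.
The two rarest classes, dw l + and + + r, are the double crossovers. Comparing them with the parentals, only the dw allele has switched, so dw is the middle locus and the order is r – dw – l.
Crossovers in the dw–l interval produce the single-crossover classes + + + and dw l r (81 + 70 = 151) plus the double crossovers (48).
RF(dw–l) = (151 + 48) / 1500 = 199/1500 = 0.1327 → 13.3 cM.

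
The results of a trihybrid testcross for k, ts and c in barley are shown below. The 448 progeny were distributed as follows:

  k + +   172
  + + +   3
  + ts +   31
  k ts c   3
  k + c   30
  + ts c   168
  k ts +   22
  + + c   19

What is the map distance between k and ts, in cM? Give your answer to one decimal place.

The two most frequent reciprocal classes, k + + and + ts c, are the parental types, so the F1 was k + + / + ts c.
The two rarest classes, + + + and k ts c, are the double crossovers. Comparing them with the parentals, only the k allele has switched, so k is the middle locus and the order is c – k – ts.
Crossovers in the k–ts interval produce the single-crossover classes k ts + and + + c (22 + 19 = 41) plus the double crossovers (6).
RF(k–ts) = (41 + 6) / 448 = 47/448 = 0.1049 → 10.5 cM.

10.5 cM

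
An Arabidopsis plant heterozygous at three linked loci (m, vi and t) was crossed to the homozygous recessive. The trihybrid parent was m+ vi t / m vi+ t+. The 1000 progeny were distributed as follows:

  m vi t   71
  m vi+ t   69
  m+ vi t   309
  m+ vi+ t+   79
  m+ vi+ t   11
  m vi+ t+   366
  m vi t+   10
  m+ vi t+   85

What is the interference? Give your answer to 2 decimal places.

The two rarest classes, m+ vi+ t and m vi t+, are the double crossovers. Comparing them with the parentals, only the vi allele has switched, so vi is the middle locus and the order is m – vi – t.
m–vi: (150 + 21)/1000 = 0.1710; vi–t: (154 + 21)/1000 = 0.1750.
Expected DCO frequency = 0.1710 × 0.1750 ≈ 0.02993; observed = 21/1000 ≈ 0.02100.
Coefficient of coincidence = 0.02100/0.02993 ≈ 0.70; interference = 1 − 0.70 = 0.30.

0.30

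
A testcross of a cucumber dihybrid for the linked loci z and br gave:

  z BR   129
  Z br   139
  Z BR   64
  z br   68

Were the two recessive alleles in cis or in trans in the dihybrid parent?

The two most frequent classes are Z br (139) and z BR (129); these are the parental (non-recombinant) types.
So the F1 carried Z br on one chromosome and z BR on the other — the recessive alleles are on opposite chromosomes (trans / repulsion).

trans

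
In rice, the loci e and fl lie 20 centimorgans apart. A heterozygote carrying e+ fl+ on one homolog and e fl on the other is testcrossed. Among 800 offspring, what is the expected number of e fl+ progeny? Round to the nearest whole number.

80

A map distance of 20 centimorgans corresponds to a recombination frequency of 0.200.
The F1 is e+ fl+ / e fl, so e fl+ is a recombinant gamete class with expected frequency r/2 = 0.200/2 = 0.1000.
Expected number = 0.1000 × 800 = 80.00 ≈ 80.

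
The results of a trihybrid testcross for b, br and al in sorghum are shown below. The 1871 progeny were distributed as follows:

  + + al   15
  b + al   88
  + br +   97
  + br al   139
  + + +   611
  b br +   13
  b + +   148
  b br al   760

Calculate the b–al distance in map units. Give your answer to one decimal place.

The two most frequent reciprocal classes, + + + and b br al, are the parental types, so the F1 was + + + / b br al.
The two rarest classes, + + al and b br +, are the double crossovers. Comparing them with the parentals, only the al allele has switched, so al is the middle locus and the order is b – al – br.
Crossovers in the b–al interval produce the single-crossover classes b + + and + br al (148 + 139 = 287) plus the double crossovers (28).
RF(b–al) = (287 + 28) / 1871 = 315/1871 = 0.1684 → 16.8 map units.

16.8 map units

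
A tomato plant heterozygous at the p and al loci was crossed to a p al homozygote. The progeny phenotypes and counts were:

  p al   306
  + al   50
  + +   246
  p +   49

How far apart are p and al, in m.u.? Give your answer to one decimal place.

The two most frequent classes, + + (246) and p al (306), are the parental types, so the F1 was + + / p al.
The recombinant classes are + al and p +: 50 + 49 = 99.
Recombination frequency = 99/651 = 0.1521 ≈ 15.2%, i.e. 15.2 m.u.

15.2 m.u.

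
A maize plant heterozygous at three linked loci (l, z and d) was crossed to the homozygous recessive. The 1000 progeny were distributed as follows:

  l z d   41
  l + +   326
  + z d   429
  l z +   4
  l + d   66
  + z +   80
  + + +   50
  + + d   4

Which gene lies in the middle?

The two most frequent reciprocal classes, l + + and + z d, are the parental types, so the F1 was l + + / + z d.
The two rarest classes, l z + and + + d, are the double crossovers. Comparing them with the parentals, only the z allele has switched, so z is the middle locus and the order is l – z – d.

z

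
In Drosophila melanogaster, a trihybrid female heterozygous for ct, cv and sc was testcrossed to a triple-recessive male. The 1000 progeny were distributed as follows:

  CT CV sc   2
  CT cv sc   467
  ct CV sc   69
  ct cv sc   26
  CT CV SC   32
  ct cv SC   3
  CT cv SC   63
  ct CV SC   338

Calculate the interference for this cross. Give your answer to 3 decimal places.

0.421

The two most frequent reciprocal classes, ct CV SC and CT cv sc, are the parental types, so the F1 was ct CV SC / CT cv sc.
The two rarest classes, ct cv SC and CT CV sc, are the double crossovers. Comparing them with the parentals, only the cv allele has switched, so cv is the middle locus and the order is sc – cv – ct.
sc–cv: (132 + 5)/1000 = 0.1370; cv–ct: (58 + 5)/1000 = 0.0630.
Expected DCO frequency = 0.1370 × 0.0630 ≈ 0.00863; observed = 5/1000 ≈ 0.00500.
Coefficient of coincidence = 0.00500/0.00863 ≈ 0.579; interference = 1 − 0.579 = 0.421.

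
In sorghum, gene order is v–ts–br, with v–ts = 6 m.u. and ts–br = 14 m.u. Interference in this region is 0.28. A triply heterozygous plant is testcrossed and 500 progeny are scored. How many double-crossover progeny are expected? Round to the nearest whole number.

Map distances give recombination frequencies of 0.060 and 0.140 for the two intervals.
With interference 0.28 (so coincidence = 0.72), expected double-crossover frequency = 0.060 × 0.140 × 0.72 = 0.00605.
Expected number = 0.00605 × 500 = 3.02 ≈ 3.

3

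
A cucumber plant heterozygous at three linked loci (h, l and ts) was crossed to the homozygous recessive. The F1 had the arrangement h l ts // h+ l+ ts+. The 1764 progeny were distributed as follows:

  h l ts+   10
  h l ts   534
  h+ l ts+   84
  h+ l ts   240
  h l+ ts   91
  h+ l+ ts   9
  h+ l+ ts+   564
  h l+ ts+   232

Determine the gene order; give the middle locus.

ts

The two rarest classes, h l ts+ and h+ l+ ts, are the double crossovers. Comparing them with the parentals, only the ts allele has switched, so ts is the middle locus and the order is l – ts – h.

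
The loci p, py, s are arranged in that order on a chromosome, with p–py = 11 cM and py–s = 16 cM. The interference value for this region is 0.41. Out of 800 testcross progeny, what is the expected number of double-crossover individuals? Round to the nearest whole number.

8

Map distances give recombination frequencies of 0.110 and 0.160 for the two intervals.
With interference 0.41 (so coincidence = 0.59), expected double-crossover frequency = 0.110 × 0.160 × 0.59 = 0.01038.
Expected number = 0.01038 × 800 = 8.31 ≈ 8.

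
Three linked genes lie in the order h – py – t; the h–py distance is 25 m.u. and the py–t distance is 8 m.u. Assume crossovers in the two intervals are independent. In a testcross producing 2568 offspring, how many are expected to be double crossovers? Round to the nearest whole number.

Map distances give recombination frequencies of 0.250 and 0.080 for the two intervals.
With no interference, expected double-crossover frequency = 0.250 × 0.080 = 0.02000.
Expected number = 0.02000 × 2568 = 51.36 ≈ 51.

51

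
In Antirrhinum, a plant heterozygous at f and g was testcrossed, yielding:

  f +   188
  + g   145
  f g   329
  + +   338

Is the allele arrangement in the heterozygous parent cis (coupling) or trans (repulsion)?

The two most frequent classes are + + (338) and f g (329); these are the parental (non-recombinant) types.
So the F1 carried + + on one chromosome and f g on the other — the recessive alleles are on the same chromosome (cis / coupling).

cis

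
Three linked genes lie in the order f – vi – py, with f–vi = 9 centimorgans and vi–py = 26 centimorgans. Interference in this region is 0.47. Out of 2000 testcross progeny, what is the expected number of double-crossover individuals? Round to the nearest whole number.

25

Map distances give recombination frequencies of 0.090 and 0.260 for the two intervals.
With interference 0.47 (so coincidence = 0.53), expected double-crossover frequency = 0.090 × 0.260 × 0.53 = 0.01240.
Expected number = 0.01240 × 2000 = 24.80 ≈ 25.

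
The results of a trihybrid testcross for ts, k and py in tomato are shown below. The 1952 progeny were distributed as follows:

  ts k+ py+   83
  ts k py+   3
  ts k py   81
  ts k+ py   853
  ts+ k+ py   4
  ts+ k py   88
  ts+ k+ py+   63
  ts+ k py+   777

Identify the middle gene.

ts

The two most frequent reciprocal classes, ts k+ py and ts+ k py+, are the parental types, so the F1 was ts k+ py / ts+ k py+.
The two rarest classes, ts+ k+ py and ts k py+, are the double crossovers. Comparing them with the parentals, only the ts allele has switched, so ts is the middle locus and the order is k – ts – py.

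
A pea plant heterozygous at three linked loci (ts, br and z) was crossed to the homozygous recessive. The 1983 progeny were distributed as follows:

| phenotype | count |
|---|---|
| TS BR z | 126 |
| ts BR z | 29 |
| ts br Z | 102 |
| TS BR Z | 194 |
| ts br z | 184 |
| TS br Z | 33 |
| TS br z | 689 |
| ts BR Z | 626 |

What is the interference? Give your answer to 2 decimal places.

The two most frequent reciprocal classes, TS br z and ts BR Z, are the parental types, so the F1 was TS br z / ts BR Z.
The two rarest classes, TS br Z and ts BR z, are the double crossovers. Comparing them with the parentals, only the z allele has switched, so z is the middle locus and the order is ts – z – br.
ts–z: (378 + 62)/1983 = 0.2219; z–br: (228 + 62)/1983 = 0.1462.
Expected DCO frequency = 0.2219 × 0.1462 ≈ 0.03244; observed = 62/1983 ≈ 0.03127.
Coefficient of coincidence = 0.03127/0.03244 ≈ 0.96; interference = 1 − 0.96 = 0.04.

0.04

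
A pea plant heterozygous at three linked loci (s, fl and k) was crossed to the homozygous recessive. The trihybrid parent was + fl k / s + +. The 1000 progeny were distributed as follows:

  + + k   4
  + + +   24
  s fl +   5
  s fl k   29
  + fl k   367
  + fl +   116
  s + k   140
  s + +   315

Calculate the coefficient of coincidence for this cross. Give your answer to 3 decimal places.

The two rarest classes, + + k and s fl +, are the double crossovers. Comparing them with the parentals, only the fl allele has switched, so fl is the middle locus and the order is k – fl – s.
k–fl: (256 + 9)/1000 = 0.2650; fl–s: (53 + 9)/1000 = 0.0620.
Expected DCO frequency = 0.2650 × 0.0620 ≈ 0.01643; observed = 9/1000 ≈ 0.00900.
Coefficient of coincidence = 0.00900/0.01643 ≈ 0.548.

0.548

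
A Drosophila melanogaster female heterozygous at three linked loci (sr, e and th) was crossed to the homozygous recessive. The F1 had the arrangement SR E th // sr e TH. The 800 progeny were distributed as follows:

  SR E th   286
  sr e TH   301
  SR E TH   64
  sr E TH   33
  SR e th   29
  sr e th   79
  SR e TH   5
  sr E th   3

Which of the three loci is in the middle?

The two rarest classes, sr E th and SR e TH, are the double crossovers. Comparing them with the parentals, only the sr allele has switched, so sr is the middle locus and the order is th – sr – e.

sr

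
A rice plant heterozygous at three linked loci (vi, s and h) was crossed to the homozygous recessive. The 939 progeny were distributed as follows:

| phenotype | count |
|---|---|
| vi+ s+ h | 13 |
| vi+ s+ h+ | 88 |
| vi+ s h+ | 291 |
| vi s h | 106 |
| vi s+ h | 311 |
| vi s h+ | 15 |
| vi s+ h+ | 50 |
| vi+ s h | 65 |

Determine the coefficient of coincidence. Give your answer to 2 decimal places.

0.83

The two most frequent reciprocal classes, vi s+ h and vi+ s h+, are the parental types, so the F1 was vi s+ h / vi+ s h+.
The two rarest classes, vi+ s+ h and vi s h+, are the double crossovers. Comparing them with the parentals, only the vi allele has switched, so vi is the middle locus and the order is h – vi – s.
h–vi: (115 + 28)/939 = 0.1523; vi–s: (194 + 28)/939 = 0.2364.
Expected DCO frequency = 0.1523 × 0.2364 ≈ 0.03600; observed = 28/939 ≈ 0.02982.
Coefficient of coincidence = 0.02982/0.03600 ≈ 0.83.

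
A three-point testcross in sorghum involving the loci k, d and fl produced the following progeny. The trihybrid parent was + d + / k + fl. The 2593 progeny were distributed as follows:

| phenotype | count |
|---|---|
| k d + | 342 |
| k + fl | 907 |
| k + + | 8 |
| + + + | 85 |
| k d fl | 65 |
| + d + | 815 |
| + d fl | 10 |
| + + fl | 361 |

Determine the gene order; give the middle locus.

fl

The two rarest classes, + d fl and k + +, are the double crossovers. Comparing them with the parentals, only the fl allele has switched, so fl is the middle locus and the order is d – fl – k.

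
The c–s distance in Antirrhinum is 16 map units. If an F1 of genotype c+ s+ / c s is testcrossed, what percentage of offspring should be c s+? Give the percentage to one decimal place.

A map distance of 16 map units corresponds to a recombination frequency of 0.160.
The F1 is c+ s+ / c s, so c s+ is a recombinant gamete class with expected frequency r/2 = 0.160/2 = 0.0800.
That is 0.0800 = 8.0% of the progeny.

8.0%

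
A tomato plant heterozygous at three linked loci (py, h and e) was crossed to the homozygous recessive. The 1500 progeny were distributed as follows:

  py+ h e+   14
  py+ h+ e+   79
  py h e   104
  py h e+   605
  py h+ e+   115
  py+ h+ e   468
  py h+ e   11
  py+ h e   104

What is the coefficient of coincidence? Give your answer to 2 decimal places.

The two most frequent reciprocal classes, py+ h+ e and py h e+, are the parental types, so the F1 was py+ h+ e / py h e+.
The two rarest classes, py h+ e and py+ h e+, are the double crossovers. Comparing them with the parentals, only the py allele has switched, so py is the middle locus and the order is h – py – e.
h–py: (219 + 25)/1500 = 0.1627; py–e: (183 + 25)/1500 = 0.1387.
Expected DCO frequency = 0.1627 × 0.1387 ≈ 0.02257; observed = 25/1500 ≈ 0.01667.
Coefficient of coincidence = 0.01667/0.02257 ≈ 0.74.

0.74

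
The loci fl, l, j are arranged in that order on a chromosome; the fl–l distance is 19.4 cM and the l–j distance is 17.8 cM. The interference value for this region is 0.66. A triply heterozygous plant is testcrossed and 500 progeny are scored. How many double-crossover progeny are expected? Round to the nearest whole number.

Map distances give recombination frequencies of 0.194 and 0.178 for the two intervals.
With interference 0.66 (so coincidence = 0.34), expected double-crossover frequency = 0.194 × 0.178 × 0.34 = 0.01174.
Expected number = 0.01174 × 500 = 5.87 ≈ 6.

6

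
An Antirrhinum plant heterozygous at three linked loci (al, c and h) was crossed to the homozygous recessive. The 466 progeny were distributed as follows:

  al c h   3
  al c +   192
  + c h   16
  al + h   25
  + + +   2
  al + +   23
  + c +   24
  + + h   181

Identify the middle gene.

h

The two most frequent reciprocal classes, al c + and + + h, are the parental types, so the F1 was al c + / + + h.
The two rarest classes, al c h and + + +, are the double crossovers. Comparing them with the parentals, only the h allele has switched, so h is the middle locus and the order is c – h – al.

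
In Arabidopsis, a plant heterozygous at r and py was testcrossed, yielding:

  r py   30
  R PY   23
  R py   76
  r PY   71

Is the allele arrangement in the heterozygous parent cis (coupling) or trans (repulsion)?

The two most frequent classes are R py (76) and r PY (71); these are the parental (non-recombinant) types.
So the F1 carried R py on one chromosome and r PY on the other — the recessive alleles are on opposite chromosomes (trans / repulsion).

trans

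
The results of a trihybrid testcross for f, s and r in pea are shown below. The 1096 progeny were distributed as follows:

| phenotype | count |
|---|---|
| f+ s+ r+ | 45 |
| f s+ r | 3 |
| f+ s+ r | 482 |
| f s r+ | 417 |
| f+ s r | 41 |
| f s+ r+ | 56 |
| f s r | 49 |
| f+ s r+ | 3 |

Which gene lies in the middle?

f

The two most frequent reciprocal classes, f+ s+ r and f s r+, are the parental types, so the F1 was f+ s+ r / f s r+.
The two rarest classes, f s+ r and f+ s r+, are the double crossovers. Comparing them with the parentals, only the f allele has switched, so f is the middle locus and the order is s – f – r.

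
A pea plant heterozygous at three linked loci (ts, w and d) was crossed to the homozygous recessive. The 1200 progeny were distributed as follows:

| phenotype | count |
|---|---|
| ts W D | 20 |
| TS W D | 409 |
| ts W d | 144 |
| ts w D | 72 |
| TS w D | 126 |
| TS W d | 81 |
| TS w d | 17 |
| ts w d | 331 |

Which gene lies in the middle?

The two most frequent reciprocal classes, TS W D and ts w d, are the parental types, so the F1 was TS W D / ts w d.
The two rarest classes, ts W D and TS w d, are the double crossovers. Comparing them with the parentals, only the ts allele has switched, so ts is the middle locus and the order is d – ts – w.

ts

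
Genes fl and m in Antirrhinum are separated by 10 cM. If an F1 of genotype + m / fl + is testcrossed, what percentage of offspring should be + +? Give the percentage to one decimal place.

5.0%

A map distance of 10 cM corresponds to a recombination frequency of 0.100.
The F1 is + m / fl +, so + + is a recombinant gamete class with expected frequency r/2 = 0.100/2 = 0.0500.
That is 0.0500 = 5.0% of the progeny.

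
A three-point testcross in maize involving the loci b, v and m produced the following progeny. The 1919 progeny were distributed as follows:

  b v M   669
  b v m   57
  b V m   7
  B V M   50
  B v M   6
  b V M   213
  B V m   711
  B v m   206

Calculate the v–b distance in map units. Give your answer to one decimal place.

The two most frequent reciprocal classes, b v M and B V m, are the parental types, so the F1 was b v M / B V m.
The two rarest classes, B v M and b V m, are the double crossovers. Comparing them with the parentals, only the b allele has switched, so b is the middle locus and the order is m – b – v.
Crossovers in the b–v interval produce the single-crossover classes b V M and B v m (213 + 206 = 419) plus the double crossovers (13).
RF(b–v) = (419 + 13) / 1919 = 432/1919 = 0.2251 → 22.5 map units.

22.5 map units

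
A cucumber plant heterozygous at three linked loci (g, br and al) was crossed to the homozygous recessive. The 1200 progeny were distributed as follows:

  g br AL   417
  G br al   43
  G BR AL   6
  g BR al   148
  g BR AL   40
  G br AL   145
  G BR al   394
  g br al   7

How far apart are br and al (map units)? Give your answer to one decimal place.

8.0 map units

The two most frequent reciprocal classes, g br AL and G BR al, are the parental types, so the F1 was g br AL / G BR al.
The two rarest classes, g br al and G BR AL, are the double crossovers. Comparing them with the parentals, only the al allele has switched, so al is the middle locus and the order is br – al – g.
Crossovers in the br–al interval produce the single-crossover classes g BR AL and G br al (40 + 43 = 83) plus the double crossovers (13).
RF(br–al) = (83 + 13) / 1200 = 96/1200 = 0.0800 → 8.0 map units.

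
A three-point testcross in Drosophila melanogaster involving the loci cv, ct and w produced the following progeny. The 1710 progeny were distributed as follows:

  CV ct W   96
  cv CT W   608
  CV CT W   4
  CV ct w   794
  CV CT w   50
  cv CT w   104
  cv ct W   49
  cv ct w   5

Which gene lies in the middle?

cv

The two most frequent reciprocal classes, CV ct w and cv CT W, are the parental types, so the F1 was CV ct w / cv CT W.
The two rarest classes, cv ct w and CV CT W, are the double crossovers. Comparing them with the parentals, only the cv allele has switched, so cv is the middle locus and the order is w – cv – ct.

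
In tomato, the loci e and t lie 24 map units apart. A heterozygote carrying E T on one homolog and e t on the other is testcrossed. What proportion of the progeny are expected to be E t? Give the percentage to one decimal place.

A map distance of 24 map units corresponds to a recombination frequency of 0.240.
The F1 is E T / e t, so E t is a recombinant gamete class with expected frequency r/2 = 0.240/2 = 0.1200.
That is 0.1200 = 12.0% of the progeny.

12.0%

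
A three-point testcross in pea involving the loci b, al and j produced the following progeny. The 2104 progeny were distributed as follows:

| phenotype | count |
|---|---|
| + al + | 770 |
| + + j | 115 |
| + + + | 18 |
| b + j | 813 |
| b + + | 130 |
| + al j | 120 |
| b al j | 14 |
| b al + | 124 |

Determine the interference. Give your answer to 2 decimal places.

The two most frequent reciprocal classes, b + j and + al +, are the parental types, so the F1 was b + j / + al +.
The two rarest classes, b al j and + + +, are the double crossovers. Comparing them with the parentals, only the al allele has switched, so al is the middle locus and the order is j – al – b.
j–al: (250 + 32)/2104 = 0.1340; al–b: (239 + 32)/2104 = 0.1288.
Expected DCO frequency = 0.1340 × 0.1288 ≈ 0.01726; observed = 32/2104 ≈ 0.01521.
Coefficient of coincidence = 0.01521/0.01726 ≈ 0.88; interference = 1 − 0.88 = 0.12.

0.12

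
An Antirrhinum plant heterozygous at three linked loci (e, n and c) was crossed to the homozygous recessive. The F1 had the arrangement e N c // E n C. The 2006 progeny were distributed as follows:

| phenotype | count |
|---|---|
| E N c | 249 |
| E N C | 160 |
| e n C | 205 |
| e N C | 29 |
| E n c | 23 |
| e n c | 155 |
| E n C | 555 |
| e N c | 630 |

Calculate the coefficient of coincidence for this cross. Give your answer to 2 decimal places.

0.56

The two rarest classes, e N C and E n c, are the double crossovers. Comparing them with the parentals, only the c allele has switched, so c is the middle locus and the order is e – c – n.
e–c: (454 + 52)/2006 = 0.2522; c–n: (315 + 52)/2006 = 0.1830.
Expected DCO frequency = 0.2522 × 0.1830 ≈ 0.04615; observed = 52/2006 ≈ 0.02592.
Coefficient of coincidence = 0.02592/0.04615 ≈ 0.56.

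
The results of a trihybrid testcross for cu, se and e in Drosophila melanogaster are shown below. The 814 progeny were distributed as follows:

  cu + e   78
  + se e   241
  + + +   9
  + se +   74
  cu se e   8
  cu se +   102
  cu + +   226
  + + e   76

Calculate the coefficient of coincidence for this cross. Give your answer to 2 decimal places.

The two most frequent reciprocal classes, + se e and cu + +, are the parental types, so the F1 was + se e / cu + +.
The two rarest classes, cu se e and + + +, are the double crossovers. Comparing them with the parentals, only the cu allele has switched, so cu is the middle locus and the order is e – cu – se.
e–cu: (152 + 17)/814 = 0.2076; cu–se: (178 + 17)/814 = 0.2396.
Expected DCO frequency = 0.2076 × 0.2396 ≈ 0.04974; observed = 17/814 ≈ 0.02088.
Coefficient of coincidence = 0.02088/0.04974 ≈ 0.42.

0.42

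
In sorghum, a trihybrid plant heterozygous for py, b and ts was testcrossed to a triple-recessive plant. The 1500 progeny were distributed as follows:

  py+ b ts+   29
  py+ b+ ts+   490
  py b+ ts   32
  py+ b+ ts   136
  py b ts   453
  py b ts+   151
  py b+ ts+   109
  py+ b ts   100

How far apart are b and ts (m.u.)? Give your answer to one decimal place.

The two most frequent reciprocal classes, py b ts and py+ b+ ts+, are the parental types, so the F1 was py b ts / py+ b+ ts+.
The two rarest classes, py b+ ts and py+ b ts+, are the double crossovers. Comparing them with the parentals, only the b allele has switched, so b is the middle locus and the order is py – b – ts.
Crossovers in the b–ts interval produce the single-crossover classes py b ts+ and py+ b+ ts (151 + 136 = 287) plus the double crossovers (61).
RF(b–ts) = (287 + 61) / 1500 = 348/1500 = 0.2320 → 23.2 m.u.

23.2 m.u.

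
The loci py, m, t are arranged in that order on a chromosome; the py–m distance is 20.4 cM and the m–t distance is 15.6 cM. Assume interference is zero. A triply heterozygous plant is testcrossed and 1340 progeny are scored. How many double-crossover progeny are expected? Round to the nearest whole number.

Map distances give recombination frequencies of 0.204 and 0.156 for the two intervals.
With no interference, expected double-crossover frequency = 0.204 × 0.156 = 0.03182.
Expected number = 0.03182 × 1340 = 42.64 ≈ 43.

43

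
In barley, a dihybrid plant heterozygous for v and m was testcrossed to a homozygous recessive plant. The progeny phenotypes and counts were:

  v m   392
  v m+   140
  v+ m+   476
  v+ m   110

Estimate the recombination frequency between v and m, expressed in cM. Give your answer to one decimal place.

22.4 cM

The two most frequent classes, v+ m+ (476) and v m (392), are the parental types, so the F1 was v+ m+ / v m.
The recombinant classes are v+ m and v m+: 110 + 140 = 250.
Recombination frequency = 250/1118 = 0.2236 ≈ 22.4%, i.e. 22.4 cM.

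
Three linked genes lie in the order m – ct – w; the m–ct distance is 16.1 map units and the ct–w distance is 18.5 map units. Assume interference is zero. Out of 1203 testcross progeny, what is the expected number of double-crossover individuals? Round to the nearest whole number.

Map distances give recombination frequencies of 0.161 and 0.185 for the two intervals.
With no interference, expected double-crossover frequency = 0.161 × 0.185 = 0.02978.
Expected number = 0.02978 × 1203 = 35.83 ≈ 36.

36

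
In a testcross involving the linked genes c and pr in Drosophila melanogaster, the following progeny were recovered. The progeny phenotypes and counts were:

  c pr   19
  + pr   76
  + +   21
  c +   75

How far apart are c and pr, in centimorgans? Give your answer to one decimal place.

20.9 centimorgans

The two most frequent classes, + pr (76) and c + (75), are the parental types, so the F1 was + pr / c +.
The recombinant classes are + + and c pr: 21 + 19 = 40.
Recombination frequency = 40/191 = 0.2094 ≈ 20.9%, i.e. 20.9 centimorgans.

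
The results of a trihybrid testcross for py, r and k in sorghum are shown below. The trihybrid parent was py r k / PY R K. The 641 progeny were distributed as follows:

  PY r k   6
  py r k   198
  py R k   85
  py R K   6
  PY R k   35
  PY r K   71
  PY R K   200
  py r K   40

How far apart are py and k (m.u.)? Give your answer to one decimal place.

13.6 m.u.

The two rarest classes, PY r k and py R K, are the double crossovers. Comparing them with the parentals, only the py allele has switched, so py is the middle locus and the order is r – py – k.
Crossovers in the py–k interval produce the single-crossover classes py r K and PY R k (40 + 35 = 75) plus the double crossovers (12).
RF(py–k) = (75 + 12) / 641 = 87/641 = 0.1357 → 13.6 m.u.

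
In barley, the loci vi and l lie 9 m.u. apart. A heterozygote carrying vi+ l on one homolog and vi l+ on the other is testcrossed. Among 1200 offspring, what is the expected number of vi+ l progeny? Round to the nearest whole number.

546

A map distance of 9 m.u. corresponds to a recombination frequency of 0.090.
The F1 is vi+ l / vi l+, so vi+ l is a parental gamete class with expected frequency (1 − r)/2 = 0.910/2 = 0.4550.
Expected number = 0.4550 × 1200 = 546.00 ≈ 546.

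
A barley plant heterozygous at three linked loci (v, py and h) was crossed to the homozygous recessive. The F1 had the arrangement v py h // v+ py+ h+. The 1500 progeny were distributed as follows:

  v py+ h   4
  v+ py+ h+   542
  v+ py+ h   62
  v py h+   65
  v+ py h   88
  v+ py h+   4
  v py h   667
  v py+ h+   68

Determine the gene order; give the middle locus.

The two rarest classes, v py+ h and v+ py h+, are the double crossovers. Comparing them with the parentals, only the py allele has switched, so py is the middle locus and the order is h – py – v.

py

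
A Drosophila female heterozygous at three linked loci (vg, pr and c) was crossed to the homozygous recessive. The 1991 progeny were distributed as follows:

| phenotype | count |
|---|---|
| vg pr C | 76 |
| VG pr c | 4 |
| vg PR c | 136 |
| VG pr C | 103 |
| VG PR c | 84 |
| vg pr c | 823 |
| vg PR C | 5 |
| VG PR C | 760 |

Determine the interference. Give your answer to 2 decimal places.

The two most frequent reciprocal classes, vg pr c and VG PR C, are the parental types, so the F1 was vg pr c / VG PR C.
The two rarest classes, VG pr c and vg PR C, are the double crossovers. Comparing them with the parentals, only the vg allele has switched, so vg is the middle locus and the order is c – vg – pr.
c–vg: (160 + 9)/1991 = 0.0849; vg–pr: (239 + 9)/1991 = 0.1246.
Expected DCO frequency = 0.0849 × 0.1246 ≈ 0.01058; observed = 9/1991 ≈ 0.00452.
Coefficient of coincidence = 0.00452/0.01058 ≈ 0.43; interference = 1 − 0.43 = 0.57.

0.57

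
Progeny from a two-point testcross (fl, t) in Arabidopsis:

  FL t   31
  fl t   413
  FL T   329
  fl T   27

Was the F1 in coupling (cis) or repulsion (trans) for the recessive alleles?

The two most frequent classes are FL T (329) and fl t (413); these are the parental (non-recombinant) types.
So the F1 carried FL T on one chromosome and fl t on the other — the recessive alleles are on the same chromosome (cis / coupling).

cis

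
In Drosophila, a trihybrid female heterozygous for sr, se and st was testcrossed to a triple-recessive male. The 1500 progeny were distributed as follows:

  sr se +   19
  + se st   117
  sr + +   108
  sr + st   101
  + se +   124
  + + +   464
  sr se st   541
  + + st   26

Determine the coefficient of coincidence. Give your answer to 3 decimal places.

The two most frequent reciprocal classes, sr se st and + + +, are the parental types, so the F1 was sr se st / + + +.
The two rarest classes, sr se + and + + st, are the double crossovers. Comparing them with the parentals, only the st allele has switched, so st is the middle locus and the order is sr – st – se.
sr–st: (225 + 45)/1500 = 0.1800; st–se: (225 + 45)/1500 = 0.1800.
Expected DCO frequency = 0.1800 × 0.1800 ≈ 0.03240; observed = 45/1500 ≈ 0.03000.
Coefficient of coincidence = 0.03000/0.03240 ≈ 0.926.

0.926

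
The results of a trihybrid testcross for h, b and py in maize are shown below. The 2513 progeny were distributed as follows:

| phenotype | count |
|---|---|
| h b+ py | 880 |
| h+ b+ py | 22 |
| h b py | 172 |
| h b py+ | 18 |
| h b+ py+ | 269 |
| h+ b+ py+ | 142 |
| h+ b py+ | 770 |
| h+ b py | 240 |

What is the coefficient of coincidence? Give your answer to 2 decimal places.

The two most frequent reciprocal classes, h+ b py+ and h b+ py, are the parental types, so the F1 was h+ b py+ / h b+ py.
The two rarest classes, h b py+ and h+ b+ py, are the double crossovers. Comparing them with the parentals, only the h allele has switched, so h is the middle locus and the order is b – h – py.
b–h: (314 + 40)/2513 = 0.1409; h–py: (509 + 40)/2513 = 0.2185.
Expected DCO frequency = 0.1409 × 0.2185 ≈ 0.03079; observed = 40/2513 ≈ 0.01592.
Coefficient of coincidence = 0.01592/0.03079 ≈ 0.52.

0.52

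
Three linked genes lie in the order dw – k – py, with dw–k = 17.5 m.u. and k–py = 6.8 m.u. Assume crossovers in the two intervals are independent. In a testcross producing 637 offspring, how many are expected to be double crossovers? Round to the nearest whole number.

Map distances give recombination frequencies of 0.175 and 0.068 for the two intervals.
With no interference, expected double-crossover frequency = 0.175 × 0.068 = 0.01190.
Expected number = 0.01190 × 637 = 7.58 ≈ 8.

8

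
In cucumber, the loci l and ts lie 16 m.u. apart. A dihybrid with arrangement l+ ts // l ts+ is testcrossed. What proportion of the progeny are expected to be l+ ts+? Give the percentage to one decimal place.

8.0%

A map distance of 16 m.u. corresponds to a recombination frequency of 0.160.
The F1 is l+ ts / l ts+, so l+ ts+ is a recombinant gamete class with expected frequency r/2 = 0.160/2 = 0.0800.
That is 0.0800 = 8.0% of the progeny.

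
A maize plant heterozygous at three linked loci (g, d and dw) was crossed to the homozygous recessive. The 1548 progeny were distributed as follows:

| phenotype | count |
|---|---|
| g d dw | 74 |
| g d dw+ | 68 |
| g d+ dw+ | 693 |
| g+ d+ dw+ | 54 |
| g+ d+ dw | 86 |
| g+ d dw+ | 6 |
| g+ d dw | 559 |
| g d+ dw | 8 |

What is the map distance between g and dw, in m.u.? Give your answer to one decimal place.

9.2 m.u.

The two most frequent reciprocal classes, g d+ dw+ and g+ d dw, are the parental types, so the F1 was g d+ dw+ / g+ d dw.
The two rarest classes, g d+ dw and g+ d dw+, are the double crossovers. Comparing them with the parentals, only the dw allele has switched, so dw is the middle locus and the order is g – dw – d.
Crossovers in the g–dw interval produce the single-crossover classes g+ d+ dw+ and g d dw (54 + 74 = 128) plus the double crossovers (14).
RF(g–dw) = (128 + 14) / 1548 = 142/1548 = 0.0917 → 9.2 m.u.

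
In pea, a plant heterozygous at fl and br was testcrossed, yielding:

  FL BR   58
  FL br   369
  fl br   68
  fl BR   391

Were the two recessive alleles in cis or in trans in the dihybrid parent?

The two most frequent classes are FL br (369) and fl BR (391); these are the parental (non-recombinant) types.
So the F1 carried FL br on one chromosome and fl BR on the other — the recessive alleles are on opposite chromosomes (trans / repulsion).

trans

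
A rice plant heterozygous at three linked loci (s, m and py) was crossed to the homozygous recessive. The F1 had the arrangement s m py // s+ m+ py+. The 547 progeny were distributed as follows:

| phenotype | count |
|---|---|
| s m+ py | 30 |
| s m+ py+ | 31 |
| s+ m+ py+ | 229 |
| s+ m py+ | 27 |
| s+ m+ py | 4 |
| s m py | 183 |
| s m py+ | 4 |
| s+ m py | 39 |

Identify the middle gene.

py

The two rarest classes, s m py+ and s+ m+ py, are the double crossovers. Comparing them with the parentals, only the py allele has switched, so py is the middle locus and the order is s – py – m.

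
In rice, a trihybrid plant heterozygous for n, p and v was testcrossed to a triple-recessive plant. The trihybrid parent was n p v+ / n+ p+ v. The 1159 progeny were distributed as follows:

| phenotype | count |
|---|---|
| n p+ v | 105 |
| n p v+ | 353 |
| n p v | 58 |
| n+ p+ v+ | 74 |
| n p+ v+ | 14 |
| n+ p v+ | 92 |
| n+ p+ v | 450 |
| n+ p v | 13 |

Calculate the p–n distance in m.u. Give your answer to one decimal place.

The two rarest classes, n p+ v+ and n+ p v, are the double crossovers. Comparing them with the parentals, only the p allele has switched, so p is the middle locus and the order is n – p – v.
Crossovers in the n–p interval produce the single-crossover classes n+ p v+ and n p+ v (92 + 105 = 197) plus the double crossovers (27).
RF(n–p) = (197 + 27) / 1159 = 224/1159 = 0.1933 → 19.3 m.u.

19.3 m.u.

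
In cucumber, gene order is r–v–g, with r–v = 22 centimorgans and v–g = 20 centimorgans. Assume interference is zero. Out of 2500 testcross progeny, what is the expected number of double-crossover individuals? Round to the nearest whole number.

110

Map distances give recombination frequencies of 0.220 and 0.200 for the two intervals.
With no interference, expected double-crossover frequency = 0.220 × 0.200 = 0.04400.
Expected number = 0.04400 × 2500 = 110.00 ≈ 110.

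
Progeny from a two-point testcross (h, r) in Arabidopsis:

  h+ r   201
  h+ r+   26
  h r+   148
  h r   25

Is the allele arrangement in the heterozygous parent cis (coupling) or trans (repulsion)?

The two most frequent classes are h+ r (201) and h r+ (148); these are the parental (non-recombinant) types.
So the F1 carried h+ r on one chromosome and h r+ on the other — the recessive alleles are on opposite chromosomes (trans / repulsion).

trans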